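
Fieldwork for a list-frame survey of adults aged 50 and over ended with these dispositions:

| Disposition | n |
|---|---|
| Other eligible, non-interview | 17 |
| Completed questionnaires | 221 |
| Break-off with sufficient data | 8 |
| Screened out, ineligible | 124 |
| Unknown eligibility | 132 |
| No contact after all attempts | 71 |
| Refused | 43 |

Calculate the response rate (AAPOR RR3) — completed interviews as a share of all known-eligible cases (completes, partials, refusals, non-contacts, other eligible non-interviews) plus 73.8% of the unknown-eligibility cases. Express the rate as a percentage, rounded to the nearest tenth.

Top: 221
Determined eligible: 221 + 8 + 43 + 71 + 17 = 360
Eligible share of unknowns: 0.7380 × 132 = 97.42
Denom: 360 + 97.42 = 457.42
RR3 = 221 / 457.42 = 0.4831

48.3%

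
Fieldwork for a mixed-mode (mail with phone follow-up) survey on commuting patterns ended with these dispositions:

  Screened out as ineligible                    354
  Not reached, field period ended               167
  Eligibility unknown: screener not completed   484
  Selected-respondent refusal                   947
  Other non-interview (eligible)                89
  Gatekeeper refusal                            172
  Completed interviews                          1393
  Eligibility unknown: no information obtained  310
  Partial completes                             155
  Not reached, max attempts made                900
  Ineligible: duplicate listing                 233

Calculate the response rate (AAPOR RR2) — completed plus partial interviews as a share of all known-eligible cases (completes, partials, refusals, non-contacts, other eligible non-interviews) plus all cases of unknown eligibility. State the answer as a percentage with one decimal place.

Refusals = 172 + 947 = 1119
No contact after all attempts = 167 + 900 = 1067
Eligibility not determined = 484 + 310 = 794
Not eligible = 354 + 233 = 587
Top: 1393 + 155 = 1548
Base: 1393 + 155 + 1119 + 1067 + 89 + 794 = 4617
RR2 = 1548 / 4617 = 0.3353

33.5%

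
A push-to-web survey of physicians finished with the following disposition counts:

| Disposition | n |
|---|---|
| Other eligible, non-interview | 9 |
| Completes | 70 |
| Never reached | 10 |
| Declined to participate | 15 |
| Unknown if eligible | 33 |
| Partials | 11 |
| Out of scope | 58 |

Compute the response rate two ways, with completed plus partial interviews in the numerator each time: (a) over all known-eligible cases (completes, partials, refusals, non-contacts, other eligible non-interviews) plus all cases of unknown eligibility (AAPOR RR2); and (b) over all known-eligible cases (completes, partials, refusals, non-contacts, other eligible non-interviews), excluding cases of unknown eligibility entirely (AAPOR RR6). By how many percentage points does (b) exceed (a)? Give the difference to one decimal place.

Num = 70 + 11 = 81
Denom = 70 + 11 + 15 + 10 + 9 + 33 = 148
RR2 = 81 / 148 = 0.5473
Denom = 70 + 11 + 15 + 10 + 9 = 115
RR6 = 81 / 115 = 0.7043
Difference = 70.43 − 54.73 = 15.70 percentage points

15.7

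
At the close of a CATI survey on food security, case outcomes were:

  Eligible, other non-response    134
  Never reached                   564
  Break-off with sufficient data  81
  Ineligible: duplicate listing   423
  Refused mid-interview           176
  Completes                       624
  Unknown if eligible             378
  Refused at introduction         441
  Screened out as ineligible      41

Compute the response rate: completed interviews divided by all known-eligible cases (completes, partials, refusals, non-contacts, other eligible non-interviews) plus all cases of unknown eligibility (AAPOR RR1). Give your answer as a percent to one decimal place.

26.0%

Refused = 441 + 176 = 617
Out of scope = 41 + 423 = 464
Num = 624
Denominator = 624 + 81 + 617 + 564 + 134 + 378 = 2398
RR1 = 624 / 2398 = 0.2602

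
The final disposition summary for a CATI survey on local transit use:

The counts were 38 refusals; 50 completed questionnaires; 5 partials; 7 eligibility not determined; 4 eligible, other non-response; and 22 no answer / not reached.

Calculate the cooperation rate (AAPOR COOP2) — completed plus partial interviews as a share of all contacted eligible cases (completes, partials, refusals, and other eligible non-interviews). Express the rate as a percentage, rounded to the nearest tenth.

56.7%

Num: 50 + 5 = 55
Base: 50 + 5 + 38 + 4 = 97
COOP2 = 55 / 97 = 0.5670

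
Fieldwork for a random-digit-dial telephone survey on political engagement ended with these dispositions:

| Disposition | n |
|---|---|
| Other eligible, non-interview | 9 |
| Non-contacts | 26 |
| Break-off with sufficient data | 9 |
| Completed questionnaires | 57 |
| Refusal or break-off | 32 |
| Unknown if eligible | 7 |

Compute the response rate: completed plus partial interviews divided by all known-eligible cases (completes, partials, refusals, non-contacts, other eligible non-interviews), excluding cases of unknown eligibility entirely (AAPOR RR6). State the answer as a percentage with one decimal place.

49.6%

Num: 57 + 9 = 66
Denominator: 57 + 9 + 32 + 26 + 9 = 133
RR6 = 66 / 133 = 0.4962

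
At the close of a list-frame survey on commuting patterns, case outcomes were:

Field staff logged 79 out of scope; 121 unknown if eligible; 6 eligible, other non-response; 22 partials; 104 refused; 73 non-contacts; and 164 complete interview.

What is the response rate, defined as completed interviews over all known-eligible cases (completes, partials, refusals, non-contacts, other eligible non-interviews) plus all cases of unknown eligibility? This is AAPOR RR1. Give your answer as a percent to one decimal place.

33.5%

Numerator = 164
Base = 164 + 22 + 104 + 73 + 6 + 121 = 490
RR1 = 164 / 490 = 0.3347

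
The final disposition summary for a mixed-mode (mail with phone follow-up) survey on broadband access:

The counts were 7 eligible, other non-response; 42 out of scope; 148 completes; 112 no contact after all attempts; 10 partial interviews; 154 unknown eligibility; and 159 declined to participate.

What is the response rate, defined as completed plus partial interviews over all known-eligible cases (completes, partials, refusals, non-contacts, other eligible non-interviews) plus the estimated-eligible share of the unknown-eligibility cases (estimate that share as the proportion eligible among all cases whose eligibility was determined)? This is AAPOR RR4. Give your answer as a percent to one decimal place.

27.4%

Numerator → 148 + 10 = 158
Known eligible → 148 + 10 + 159 + 112 + 7 = 436
e = 436 / (436 + 42) = 436 / 478 = 0.9121
Eligible share of unknowns → 0.9121 × 154 = 140.46
Base → 436 + 140.46 = 576.46
RR4 = 158 / 576.46 = 0.2741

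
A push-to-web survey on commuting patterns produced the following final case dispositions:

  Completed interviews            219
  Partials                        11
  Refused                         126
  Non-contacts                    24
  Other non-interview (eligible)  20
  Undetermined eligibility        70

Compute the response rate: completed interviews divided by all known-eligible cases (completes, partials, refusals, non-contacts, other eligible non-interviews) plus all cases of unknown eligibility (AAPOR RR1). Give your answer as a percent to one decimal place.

Top = 219
Denominator = 219 + 11 + 126 + 24 + 20 + 70 = 470
RR1 = 219 / 470 = 0.4660

46.6%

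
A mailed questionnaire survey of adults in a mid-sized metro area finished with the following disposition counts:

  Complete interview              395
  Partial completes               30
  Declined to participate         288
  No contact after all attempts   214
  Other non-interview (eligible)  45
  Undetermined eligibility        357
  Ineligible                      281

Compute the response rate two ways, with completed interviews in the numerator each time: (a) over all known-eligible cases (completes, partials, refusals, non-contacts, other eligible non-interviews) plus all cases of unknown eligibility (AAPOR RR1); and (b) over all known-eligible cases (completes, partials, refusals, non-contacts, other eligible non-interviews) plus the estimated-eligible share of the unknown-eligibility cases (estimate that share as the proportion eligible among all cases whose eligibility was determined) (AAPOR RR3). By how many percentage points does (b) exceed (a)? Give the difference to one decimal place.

1.9

Numerator → 395
Denom → 395 + 30 + 288 + 214 + 45 + 357 = 1329
RR1 = 395 / 1329 = 0.2972
Determined eligible → 395 + 30 + 288 + 214 + 45 = 972
e = 972 / (972 + 281) = 972 / 1253 = 0.7757
e × U → 0.7757 × 357 = 276.92
Denom → 972 + 276.92 = 1248.92
RR3 = 395 / 1248.92 = 0.3163
Difference = 31.63 − 29.72 = 1.91 percentage points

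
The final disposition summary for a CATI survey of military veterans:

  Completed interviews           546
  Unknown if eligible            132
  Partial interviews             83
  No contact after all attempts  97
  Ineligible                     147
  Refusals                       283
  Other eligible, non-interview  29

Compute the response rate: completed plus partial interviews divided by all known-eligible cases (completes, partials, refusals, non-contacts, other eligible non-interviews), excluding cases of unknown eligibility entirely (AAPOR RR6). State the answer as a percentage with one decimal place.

60.6%

Num → 546 + 83 = 629
Base → 546 + 83 + 283 + 97 + 29 = 1038
RR6 = 629 / 1038 = 0.6060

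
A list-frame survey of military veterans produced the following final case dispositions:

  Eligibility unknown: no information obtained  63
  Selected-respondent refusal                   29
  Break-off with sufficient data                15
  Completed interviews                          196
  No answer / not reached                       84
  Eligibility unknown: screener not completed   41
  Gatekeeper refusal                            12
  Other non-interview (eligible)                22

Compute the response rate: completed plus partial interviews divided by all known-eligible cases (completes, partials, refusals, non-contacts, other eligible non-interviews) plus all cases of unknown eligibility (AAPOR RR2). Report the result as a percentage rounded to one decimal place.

45.7%

Refusals = 12 + 29 = 41
Unknown eligibility = 41 + 63 = 104
Top: 196 + 15 = 211
Base: 196 + 15 + 41 + 84 + 22 + 104 = 462
RR2 = 211 / 462 = 0.4567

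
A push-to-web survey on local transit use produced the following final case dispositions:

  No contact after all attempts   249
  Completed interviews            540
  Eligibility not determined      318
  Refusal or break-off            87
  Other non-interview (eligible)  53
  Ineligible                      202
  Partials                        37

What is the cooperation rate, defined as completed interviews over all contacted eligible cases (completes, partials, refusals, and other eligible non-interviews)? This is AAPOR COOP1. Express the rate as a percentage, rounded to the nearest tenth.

75.3%

Top = 540
Denom = 540 + 37 + 87 + 53 = 717
COOP1 = 540 / 717 = 0.7531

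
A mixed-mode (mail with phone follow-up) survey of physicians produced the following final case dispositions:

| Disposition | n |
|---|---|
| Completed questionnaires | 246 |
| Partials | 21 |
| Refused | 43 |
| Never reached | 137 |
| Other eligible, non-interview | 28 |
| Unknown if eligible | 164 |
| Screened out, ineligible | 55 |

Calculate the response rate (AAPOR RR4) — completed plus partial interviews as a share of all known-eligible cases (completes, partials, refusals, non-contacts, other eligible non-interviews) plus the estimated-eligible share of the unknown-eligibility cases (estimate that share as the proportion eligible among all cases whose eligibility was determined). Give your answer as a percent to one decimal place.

42.9%

Num → 246 + 21 = 267
Eligible (known) → 246 + 21 + 43 + 137 + 28 = 475
e = 475 / (475 + 55) = 475 / 530 = 0.8962
Estimated eligible among unknowns → 0.8962 × 164 = 146.98
Denom → 475 + 146.98 = 621.98
RR4 = 267 / 621.98 = 0.4293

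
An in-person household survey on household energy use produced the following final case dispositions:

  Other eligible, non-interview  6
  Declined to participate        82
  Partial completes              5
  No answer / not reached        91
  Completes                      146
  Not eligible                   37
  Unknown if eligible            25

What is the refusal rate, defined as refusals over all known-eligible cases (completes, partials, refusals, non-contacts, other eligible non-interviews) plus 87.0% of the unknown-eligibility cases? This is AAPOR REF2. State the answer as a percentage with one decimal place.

23.3%

Num → 82
Known eligible → 146 + 5 + 82 + 91 + 6 = 330
Estimated eligible among unknowns → 0.8700 × 25 = 21.75
Denom → 330 + 21.75 = 351.75
REF2 = 82 / 351.75 = 0.2331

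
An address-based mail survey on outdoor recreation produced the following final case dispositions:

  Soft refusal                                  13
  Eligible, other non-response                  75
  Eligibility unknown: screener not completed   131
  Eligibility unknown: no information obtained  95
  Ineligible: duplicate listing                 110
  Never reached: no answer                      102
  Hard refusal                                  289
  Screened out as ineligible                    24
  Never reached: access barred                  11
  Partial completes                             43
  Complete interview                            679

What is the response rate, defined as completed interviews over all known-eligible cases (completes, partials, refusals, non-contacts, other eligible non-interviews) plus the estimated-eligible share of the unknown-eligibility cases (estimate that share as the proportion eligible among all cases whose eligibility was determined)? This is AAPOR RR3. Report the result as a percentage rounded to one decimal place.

48.0%

Refusals = 289 + 13 = 302
No contact after all attempts = 102 + 11 = 113
Eligibility not determined = 131 + 95 = 226
Ineligible = 24 + 110 = 134
Num: 679
Eligible (known): 679 + 43 + 302 + 113 + 75 = 1212
e = 1212 / (1212 + 134) = 1212 / 1346 = 0.9004
Estimated eligible among unknowns: 0.9004 × 226 = 203.49
Denom: 1212 + 203.49 = 1415.49
RR3 = 679 / 1415.49 = 0.4797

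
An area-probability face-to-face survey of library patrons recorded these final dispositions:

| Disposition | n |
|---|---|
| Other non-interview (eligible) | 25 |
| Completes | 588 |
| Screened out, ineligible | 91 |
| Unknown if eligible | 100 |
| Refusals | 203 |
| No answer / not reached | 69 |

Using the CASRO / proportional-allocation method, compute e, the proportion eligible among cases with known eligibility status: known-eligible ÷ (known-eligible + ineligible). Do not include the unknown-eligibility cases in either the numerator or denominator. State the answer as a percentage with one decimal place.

90.7%

Determined eligible: 588 + 203 + 69 + 25 = 885
e = 885 / (885 + 91) = 885 / 976 = 0.9068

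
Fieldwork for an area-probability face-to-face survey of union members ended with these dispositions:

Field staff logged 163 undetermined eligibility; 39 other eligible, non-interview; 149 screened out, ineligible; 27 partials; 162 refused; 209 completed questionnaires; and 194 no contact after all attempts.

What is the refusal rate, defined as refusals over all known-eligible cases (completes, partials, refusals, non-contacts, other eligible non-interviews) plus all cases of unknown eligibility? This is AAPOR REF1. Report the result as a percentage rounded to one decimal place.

Num → 162
Denom → 209 + 27 + 162 + 194 + 39 + 163 = 794
REF1 = 162 / 794 = 0.2040

20.4%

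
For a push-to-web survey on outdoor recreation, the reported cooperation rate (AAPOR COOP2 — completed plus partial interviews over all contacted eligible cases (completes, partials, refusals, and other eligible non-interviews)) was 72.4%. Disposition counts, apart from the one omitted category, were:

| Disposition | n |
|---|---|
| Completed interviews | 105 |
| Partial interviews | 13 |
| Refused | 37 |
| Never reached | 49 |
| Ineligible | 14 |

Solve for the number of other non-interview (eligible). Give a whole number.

Numerator: 105 + 13 = 118
COOP2 = 118 / D = 0.724
D = 118 / 0.724 = 163.0
Rest of base = 155
other non-interview (eligible) = 163.0 − 155 ≈ 8

8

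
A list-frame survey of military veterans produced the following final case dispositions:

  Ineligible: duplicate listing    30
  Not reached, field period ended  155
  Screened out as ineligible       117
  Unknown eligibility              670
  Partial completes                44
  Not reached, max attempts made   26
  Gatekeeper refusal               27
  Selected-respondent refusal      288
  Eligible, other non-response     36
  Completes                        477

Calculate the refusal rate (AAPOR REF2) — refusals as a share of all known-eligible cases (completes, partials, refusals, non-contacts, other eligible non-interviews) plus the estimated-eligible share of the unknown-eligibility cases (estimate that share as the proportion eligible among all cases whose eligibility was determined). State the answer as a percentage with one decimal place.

Refused = 27 + 288 = 315
Non-contacts = 155 + 26 = 181
Out of scope = 117 + 30 = 147
Numerator: 315
Eligible (known): 477 + 44 + 315 + 181 + 36 = 1053
e = 1053 / (1053 + 147) = 1053 / 1200 = 0.8775
e × U: 0.8775 × 670 = 587.92
Denom: 1053 + 587.92 = 1640.92
REF2 = 315 / 1640.92 = 0.1920

19.2%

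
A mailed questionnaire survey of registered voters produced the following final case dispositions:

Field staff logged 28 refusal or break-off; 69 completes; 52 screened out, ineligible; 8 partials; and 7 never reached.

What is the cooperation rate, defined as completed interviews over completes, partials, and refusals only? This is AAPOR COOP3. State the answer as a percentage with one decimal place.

65.7%

Numerator: 69
Denominator: 69 + 8 + 28 = 105
COOP3 = 69 / 105 = 0.6571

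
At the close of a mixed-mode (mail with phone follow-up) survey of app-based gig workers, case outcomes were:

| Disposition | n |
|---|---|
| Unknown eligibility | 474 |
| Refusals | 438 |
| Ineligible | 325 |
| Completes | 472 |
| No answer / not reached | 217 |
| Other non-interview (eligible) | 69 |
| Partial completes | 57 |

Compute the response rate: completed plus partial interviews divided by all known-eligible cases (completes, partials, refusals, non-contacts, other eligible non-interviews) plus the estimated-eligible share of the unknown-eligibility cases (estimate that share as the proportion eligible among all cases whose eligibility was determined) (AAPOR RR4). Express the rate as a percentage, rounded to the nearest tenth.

32.5%

Num: 472 + 57 = 529
Eligible (known): 472 + 57 + 438 + 217 + 69 = 1253
e = 1253 / (1253 + 325) = 1253 / 1578 = 0.7940
Eligible share of unknowns: 0.7940 × 474 = 376.36
Denominator: 1253 + 376.36 = 1629.36
RR4 = 529 / 1629.36 = 0.3247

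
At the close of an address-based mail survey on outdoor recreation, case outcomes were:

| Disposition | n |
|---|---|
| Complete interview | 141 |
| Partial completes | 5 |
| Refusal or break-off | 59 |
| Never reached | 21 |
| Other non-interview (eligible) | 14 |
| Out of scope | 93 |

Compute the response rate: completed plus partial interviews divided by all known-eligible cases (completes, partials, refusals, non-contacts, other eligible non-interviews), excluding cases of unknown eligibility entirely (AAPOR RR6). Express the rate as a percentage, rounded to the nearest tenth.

Num → 141 + 5 = 146
Denom → 141 + 5 + 59 + 21 + 14 = 240
RR6 = 146 / 240 = 0.6083

60.8%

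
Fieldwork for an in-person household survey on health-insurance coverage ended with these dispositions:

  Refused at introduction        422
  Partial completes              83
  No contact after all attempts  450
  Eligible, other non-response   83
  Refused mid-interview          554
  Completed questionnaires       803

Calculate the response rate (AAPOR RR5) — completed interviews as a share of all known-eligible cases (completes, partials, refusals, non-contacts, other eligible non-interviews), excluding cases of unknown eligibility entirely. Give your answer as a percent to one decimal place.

Refusal or break-off = 422 + 554 = 976
Num → 803
Denominator → 803 + 83 + 976 + 450 + 83 = 2395
RR5 = 803 / 2395 = 0.3353

33.5%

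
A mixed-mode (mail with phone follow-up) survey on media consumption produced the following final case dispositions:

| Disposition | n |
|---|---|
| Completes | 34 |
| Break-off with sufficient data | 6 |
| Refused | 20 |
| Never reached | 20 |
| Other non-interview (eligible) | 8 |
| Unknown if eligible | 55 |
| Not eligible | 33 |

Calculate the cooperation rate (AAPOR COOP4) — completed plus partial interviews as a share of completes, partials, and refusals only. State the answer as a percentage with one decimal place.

Top = 34 + 6 = 40
Base = 34 + 6 + 20 = 60
COOP4 = 40 / 60 = 0.6667

66.7%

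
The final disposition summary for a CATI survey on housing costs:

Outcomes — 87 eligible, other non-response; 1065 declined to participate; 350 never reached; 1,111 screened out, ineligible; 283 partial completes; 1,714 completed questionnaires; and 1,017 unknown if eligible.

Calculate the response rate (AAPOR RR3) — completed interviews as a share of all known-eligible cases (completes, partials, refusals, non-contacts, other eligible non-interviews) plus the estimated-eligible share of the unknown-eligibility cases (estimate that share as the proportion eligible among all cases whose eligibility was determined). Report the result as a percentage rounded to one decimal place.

Num → 1714
Known eligible → 1714 + 283 + 1065 + 350 + 87 = 3499
e = 3499 / (3499 + 1111) = 3499 / 4610 = 0.7590
Estimated eligible among unknowns → 0.7590 × 1017 = 771.90
Base → 3499 + 771.90 = 4270.90
RR3 = 1714 / 4270.90 = 0.4013

40.1%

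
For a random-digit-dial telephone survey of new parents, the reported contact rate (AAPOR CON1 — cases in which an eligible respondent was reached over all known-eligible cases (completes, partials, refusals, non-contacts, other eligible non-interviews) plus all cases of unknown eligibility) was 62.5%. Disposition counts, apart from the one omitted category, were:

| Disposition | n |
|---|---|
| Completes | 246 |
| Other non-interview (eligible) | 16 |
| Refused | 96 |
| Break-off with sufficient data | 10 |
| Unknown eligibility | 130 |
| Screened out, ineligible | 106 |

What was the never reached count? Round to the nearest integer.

Numerator = 246 + 10 + 96 + 16 = 368
CON1 = 368 / D = 0.625
D = 368 / 0.625 = 588.8
Remaining denominator categories sum to 498
never reached = 588.8 − 498 ≈ 91

91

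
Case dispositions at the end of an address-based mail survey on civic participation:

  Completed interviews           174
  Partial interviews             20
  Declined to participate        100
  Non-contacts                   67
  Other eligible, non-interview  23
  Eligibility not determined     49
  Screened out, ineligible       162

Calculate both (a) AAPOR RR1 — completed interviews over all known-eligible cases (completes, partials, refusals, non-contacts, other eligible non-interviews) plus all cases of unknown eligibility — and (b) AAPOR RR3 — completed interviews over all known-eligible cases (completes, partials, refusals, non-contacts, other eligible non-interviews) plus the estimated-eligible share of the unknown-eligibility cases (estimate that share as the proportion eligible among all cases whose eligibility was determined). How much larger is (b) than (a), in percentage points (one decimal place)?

Numerator: 174
Base: 174 + 20 + 100 + 67 + 23 + 49 = 433
RR1 = 174 / 433 = 0.4018
Eligible (known): 174 + 20 + 100 + 67 + 23 = 384
e = 384 / (384 + 162) = 384 / 546 = 0.7033
e × U: 0.7033 × 49 = 34.46
Base: 384 + 34.46 = 418.46
RR3 = 174 / 418.46 = 0.4158
Difference = 41.58 − 40.18 = 1.40 percentage points

1.4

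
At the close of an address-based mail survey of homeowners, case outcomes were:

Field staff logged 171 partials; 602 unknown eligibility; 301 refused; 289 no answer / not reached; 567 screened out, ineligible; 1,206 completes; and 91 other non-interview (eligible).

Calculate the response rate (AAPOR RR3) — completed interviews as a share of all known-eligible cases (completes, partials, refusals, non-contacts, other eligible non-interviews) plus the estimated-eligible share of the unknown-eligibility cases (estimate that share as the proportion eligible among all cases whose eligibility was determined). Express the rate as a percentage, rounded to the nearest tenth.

Top → 1206
Known eligible → 1206 + 171 + 301 + 289 + 91 = 2058
e = 2058 / (2058 + 567) = 2058 / 2625 = 0.7840
e × U → 0.7840 × 602 = 471.97
Denom → 2058 + 471.97 = 2529.97
RR3 = 1206 / 2529.97 = 0.4767

47.7%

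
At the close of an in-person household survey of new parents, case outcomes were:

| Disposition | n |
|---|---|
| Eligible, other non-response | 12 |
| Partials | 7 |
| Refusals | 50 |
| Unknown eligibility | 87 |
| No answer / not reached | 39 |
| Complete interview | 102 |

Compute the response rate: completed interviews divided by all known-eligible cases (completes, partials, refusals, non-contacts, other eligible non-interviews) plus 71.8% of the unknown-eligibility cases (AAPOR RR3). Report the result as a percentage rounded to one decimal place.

Num → 102
Determined eligible → 102 + 7 + 50 + 39 + 12 = 210
Estimated eligible among unknowns → 0.7180 × 87 = 62.47
Denominator → 210 + 62.47 = 272.47
RR3 = 102 / 272.47 = 0.3744

37.4%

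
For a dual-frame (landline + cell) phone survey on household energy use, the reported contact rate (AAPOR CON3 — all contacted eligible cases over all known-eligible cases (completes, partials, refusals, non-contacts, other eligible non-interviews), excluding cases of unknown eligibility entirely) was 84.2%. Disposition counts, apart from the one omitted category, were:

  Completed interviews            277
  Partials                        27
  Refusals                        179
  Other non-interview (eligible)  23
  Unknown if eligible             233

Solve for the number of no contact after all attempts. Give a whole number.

95

Num: 277 + 27 + 179 + 23 = 506
CON3 = 506 / D = 0.842
D = 506 / 0.842 = 601.0
Rest of base = 506
no contact after all attempts = 601.0 − 506 ≈ 95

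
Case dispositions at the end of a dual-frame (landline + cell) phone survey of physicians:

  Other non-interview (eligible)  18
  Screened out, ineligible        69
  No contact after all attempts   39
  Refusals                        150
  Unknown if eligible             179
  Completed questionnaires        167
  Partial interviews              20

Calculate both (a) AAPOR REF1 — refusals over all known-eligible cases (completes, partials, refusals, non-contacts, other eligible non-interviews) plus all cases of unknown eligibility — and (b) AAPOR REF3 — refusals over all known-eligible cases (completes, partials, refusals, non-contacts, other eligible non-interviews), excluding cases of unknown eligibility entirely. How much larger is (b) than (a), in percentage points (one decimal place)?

Top: 150
Base: 167 + 20 + 150 + 39 + 18 + 179 = 573
REF1 = 150 / 573 = 0.2618
Base: 167 + 20 + 150 + 39 + 18 = 394
REF3 = 150 / 394 = 0.3807
Difference = 38.07 − 26.18 = 11.89 percentage points

11.9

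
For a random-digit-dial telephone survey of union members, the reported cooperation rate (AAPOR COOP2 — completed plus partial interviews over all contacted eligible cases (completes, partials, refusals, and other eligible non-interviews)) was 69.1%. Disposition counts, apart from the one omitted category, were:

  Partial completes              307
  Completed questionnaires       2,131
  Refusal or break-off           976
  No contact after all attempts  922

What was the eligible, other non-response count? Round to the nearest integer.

Top = 2131 + 307 = 2438
COOP2 = 2438 / D = 0.691
D = 2438 / 0.691 = 3528.2
Other denominator terms total 3414
eligible, other non-response = 3528.2 − 3414 ≈ 114

114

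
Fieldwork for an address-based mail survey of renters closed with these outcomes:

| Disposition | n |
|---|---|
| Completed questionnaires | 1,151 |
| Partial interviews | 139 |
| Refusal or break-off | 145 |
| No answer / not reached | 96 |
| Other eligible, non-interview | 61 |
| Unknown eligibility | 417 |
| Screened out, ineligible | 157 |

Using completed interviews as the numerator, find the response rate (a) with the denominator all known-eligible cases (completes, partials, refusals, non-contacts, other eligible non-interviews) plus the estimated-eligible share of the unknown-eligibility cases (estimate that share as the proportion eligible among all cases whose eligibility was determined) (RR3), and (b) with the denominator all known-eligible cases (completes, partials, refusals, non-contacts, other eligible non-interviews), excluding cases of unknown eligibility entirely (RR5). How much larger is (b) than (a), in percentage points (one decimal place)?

Numerator: 1151
Known eligible: 1151 + 139 + 145 + 96 + 61 = 1592
e = 1592 / (1592 + 157) = 1592 / 1749 = 0.9102
e × U: 0.9102 × 417 = 379.55
Denominator: 1592 + 379.55 = 1971.55
RR3 = 1151 / 1971.55 = 0.5838
Denominator: 1151 + 139 + 145 + 96 + 61 = 1592
RR5 = 1151 / 1592 = 0.7230
Difference = 72.30 − 58.38 = 13.92 percentage points

13.9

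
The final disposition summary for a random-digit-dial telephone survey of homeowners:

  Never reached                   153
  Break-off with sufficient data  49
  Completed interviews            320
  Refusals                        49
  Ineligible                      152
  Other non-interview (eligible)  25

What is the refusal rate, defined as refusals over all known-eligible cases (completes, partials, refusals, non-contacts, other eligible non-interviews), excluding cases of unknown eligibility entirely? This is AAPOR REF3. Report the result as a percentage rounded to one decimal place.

8.2%

Numerator: 49
Denominator: 320 + 49 + 49 + 153 + 25 = 596
REF3 = 49 / 596 = 0.0822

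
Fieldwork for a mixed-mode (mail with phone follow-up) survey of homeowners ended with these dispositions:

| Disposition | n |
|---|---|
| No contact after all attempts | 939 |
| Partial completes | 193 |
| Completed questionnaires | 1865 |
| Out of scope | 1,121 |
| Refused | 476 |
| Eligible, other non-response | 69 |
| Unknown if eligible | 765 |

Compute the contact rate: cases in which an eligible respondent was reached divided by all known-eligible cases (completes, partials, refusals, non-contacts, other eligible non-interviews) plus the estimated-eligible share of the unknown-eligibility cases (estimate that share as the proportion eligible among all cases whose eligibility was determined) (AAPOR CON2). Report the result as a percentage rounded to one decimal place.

63.1%

Numerator = 1865 + 193 + 476 + 69 = 2603
Known eligible = 1865 + 193 + 476 + 939 + 69 = 3542
e = 3542 / (3542 + 1121) = 3542 / 4663 = 0.7596
e × U = 0.7596 × 765 = 581.09
Base = 3542 + 581.09 = 4123.09
CON2 = 2603 / 4123.09 = 0.6313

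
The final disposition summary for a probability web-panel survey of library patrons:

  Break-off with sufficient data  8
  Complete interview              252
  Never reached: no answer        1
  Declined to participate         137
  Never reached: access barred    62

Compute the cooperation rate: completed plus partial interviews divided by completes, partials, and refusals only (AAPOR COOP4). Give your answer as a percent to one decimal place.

No contact after all attempts = 1 + 62 = 63
Numerator → 252 + 8 = 260
Base → 252 + 8 + 137 = 397
COOP4 = 260 / 397 = 0.6549

65.5%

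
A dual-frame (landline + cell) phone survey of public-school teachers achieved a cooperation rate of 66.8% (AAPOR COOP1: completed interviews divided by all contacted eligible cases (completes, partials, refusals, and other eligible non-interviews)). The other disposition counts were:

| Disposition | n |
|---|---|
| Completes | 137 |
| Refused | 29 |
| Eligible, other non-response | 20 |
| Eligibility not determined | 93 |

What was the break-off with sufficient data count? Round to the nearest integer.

19

COOP1 = 137 / D = 0.668
D = 137 / 0.668 = 205.1
Rest of base = 186
break-off with sufficient data = 205.1 − 186 ≈ 19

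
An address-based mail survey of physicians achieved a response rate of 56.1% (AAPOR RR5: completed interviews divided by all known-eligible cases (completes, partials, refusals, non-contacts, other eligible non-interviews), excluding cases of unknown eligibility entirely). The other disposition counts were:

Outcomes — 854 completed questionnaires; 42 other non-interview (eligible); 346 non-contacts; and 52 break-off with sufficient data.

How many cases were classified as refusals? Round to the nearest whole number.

228

RR5 = 854 / D = 0.561
D = 854 / 0.561 = 1522.3
Other denominator terms total 1294
refusals = 1522.3 − 1294 ≈ 228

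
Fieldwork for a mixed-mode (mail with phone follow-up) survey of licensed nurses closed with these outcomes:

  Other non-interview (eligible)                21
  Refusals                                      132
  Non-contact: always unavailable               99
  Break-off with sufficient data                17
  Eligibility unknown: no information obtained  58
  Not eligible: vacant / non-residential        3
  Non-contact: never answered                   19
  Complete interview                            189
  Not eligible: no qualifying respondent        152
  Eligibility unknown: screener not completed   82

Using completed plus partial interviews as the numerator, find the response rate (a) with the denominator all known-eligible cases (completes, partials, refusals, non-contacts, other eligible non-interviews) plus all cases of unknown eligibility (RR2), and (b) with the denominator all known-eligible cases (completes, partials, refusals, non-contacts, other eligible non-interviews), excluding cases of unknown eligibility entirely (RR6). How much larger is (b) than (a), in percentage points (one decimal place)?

9.8

No contact after all attempts = 19 + 99 = 118
Eligibility not determined = 82 + 58 = 140
Ineligible = 152 + 3 = 155
Numerator → 189 + 17 = 206
Denom → 189 + 17 + 132 + 118 + 21 + 140 = 617
RR2 = 206 / 617 = 0.3339
Denom → 189 + 17 + 132 + 118 + 21 = 477
RR6 = 206 / 477 = 0.4319
Difference = 43.19 − 33.39 = 9.80 percentage points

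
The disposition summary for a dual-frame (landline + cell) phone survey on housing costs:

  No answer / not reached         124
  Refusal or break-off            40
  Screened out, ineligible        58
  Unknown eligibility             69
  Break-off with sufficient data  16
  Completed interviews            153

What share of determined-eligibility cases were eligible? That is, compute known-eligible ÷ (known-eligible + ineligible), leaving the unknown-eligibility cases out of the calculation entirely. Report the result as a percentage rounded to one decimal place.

Determined eligible → 153 + 16 + 40 + 124 = 333
e = 333 / (333 + 58) = 333 / 391 = 0.8517

85.2%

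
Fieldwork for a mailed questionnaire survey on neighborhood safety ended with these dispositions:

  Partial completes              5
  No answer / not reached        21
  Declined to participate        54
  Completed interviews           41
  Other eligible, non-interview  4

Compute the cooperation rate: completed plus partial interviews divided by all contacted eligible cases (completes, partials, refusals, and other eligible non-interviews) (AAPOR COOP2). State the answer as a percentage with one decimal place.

Numerator = 41 + 5 = 46
Base = 41 + 5 + 54 + 4 = 104
COOP2 = 46 / 104 = 0.4423

44.2%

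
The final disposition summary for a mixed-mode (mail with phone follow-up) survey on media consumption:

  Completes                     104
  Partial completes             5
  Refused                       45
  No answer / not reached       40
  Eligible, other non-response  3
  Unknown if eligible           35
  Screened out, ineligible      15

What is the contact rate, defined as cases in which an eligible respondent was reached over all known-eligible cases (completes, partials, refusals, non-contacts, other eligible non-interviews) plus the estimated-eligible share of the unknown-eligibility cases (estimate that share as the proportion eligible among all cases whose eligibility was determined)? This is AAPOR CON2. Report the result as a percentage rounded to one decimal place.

Num → 104 + 5 + 45 + 3 = 157
Determined eligible → 104 + 5 + 45 + 40 + 3 = 197
e = 197 / (197 + 15) = 197 / 212 = 0.9292
e × U → 0.9292 × 35 = 32.52
Denominator → 197 + 32.52 = 229.52
CON2 = 157 / 229.52 = 0.6840

68.4%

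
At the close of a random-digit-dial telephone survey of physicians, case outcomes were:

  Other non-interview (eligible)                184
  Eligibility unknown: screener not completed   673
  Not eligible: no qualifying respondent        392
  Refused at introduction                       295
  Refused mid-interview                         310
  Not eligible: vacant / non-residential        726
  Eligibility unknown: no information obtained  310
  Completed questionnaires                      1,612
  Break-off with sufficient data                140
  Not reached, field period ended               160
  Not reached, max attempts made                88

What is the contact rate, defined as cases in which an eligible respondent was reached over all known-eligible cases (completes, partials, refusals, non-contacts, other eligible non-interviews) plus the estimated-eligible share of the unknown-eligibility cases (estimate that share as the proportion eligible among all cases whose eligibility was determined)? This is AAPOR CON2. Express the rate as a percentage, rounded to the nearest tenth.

Refused = 295 + 310 = 605
No answer / not reached = 160 + 88 = 248
Unknown if eligible = 673 + 310 = 983
Not eligible = 392 + 726 = 1118
Top: 1612 + 140 + 605 + 184 = 2541
Eligible (known): 1612 + 140 + 605 + 248 + 184 = 2789
e = 2789 / (2789 + 1118) = 2789 / 3907 = 0.7138
Eligible share of unknowns: 0.7138 × 983 = 701.67
Base: 2789 + 701.67 = 3490.67
CON2 = 2541 / 3490.67 = 0.7279

72.8%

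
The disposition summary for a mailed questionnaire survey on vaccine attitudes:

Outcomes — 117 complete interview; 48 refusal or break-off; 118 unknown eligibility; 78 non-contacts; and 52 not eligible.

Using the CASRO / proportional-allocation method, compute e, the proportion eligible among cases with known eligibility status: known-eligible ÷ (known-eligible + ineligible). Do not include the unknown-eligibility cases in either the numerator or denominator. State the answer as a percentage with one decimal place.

Determined eligible → 117 + 48 + 78 = 243
e = 243 / (243 + 52) = 243 / 295 = 0.8237

82.4%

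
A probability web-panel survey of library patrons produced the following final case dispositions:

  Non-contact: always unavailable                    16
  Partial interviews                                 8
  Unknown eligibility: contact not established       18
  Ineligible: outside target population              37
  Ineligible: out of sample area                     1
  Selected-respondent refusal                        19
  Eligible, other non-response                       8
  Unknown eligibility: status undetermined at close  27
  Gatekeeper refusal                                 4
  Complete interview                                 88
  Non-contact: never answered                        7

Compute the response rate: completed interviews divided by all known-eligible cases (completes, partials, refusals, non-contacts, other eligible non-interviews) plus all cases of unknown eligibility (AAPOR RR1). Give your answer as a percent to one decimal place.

Refused = 4 + 19 = 23
No contact after all attempts = 7 + 16 = 23
Unknown eligibility = 18 + 27 = 45
Screened out, ineligible = 37 + 1 = 38
Top = 88
Denominator = 88 + 8 + 23 + 23 + 8 + 45 = 195
RR1 = 88 / 195 = 0.4513

45.1%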